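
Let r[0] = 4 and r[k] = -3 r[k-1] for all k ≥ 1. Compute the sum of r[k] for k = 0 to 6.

2188

r[1] = -3(4) = -12
r[2] = -3(-12) = 36
r[3] = -3(36) = -108
r[4] = -3(-108) = 324
r[5] = -3(324) = -972
r[6] = -3(-972) = 2916
Sum = 4 + (-12) + 36 + (-108) + 324 + (-972) + 2916 = 2188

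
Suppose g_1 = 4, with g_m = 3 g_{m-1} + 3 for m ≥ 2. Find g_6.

g_2 = 3*4 + 3 = 15
g_3 = 3*15 + 3 = 48
g_4 = 3*48 + 3 = 147
g_5 = 3*147 + 3 = 444
g_6 = 3*444 + 3 = 1335

1335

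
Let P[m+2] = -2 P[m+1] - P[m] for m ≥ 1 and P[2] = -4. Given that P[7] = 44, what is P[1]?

-4

Let P[1] = v.
P[3] = 8 - v
P[4] = -12 + 2v
P[5] = 16 - 3v
P[6] = -20 + 4v
P[7] = 24 - 5v
So 24 - 5v = 44, giving v = -4.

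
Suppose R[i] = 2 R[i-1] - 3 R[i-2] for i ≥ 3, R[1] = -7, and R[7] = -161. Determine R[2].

-7

Let R[2] = y.
R[3] = 21 + 2y
R[4] = 42 + y
R[5] = 21 - 4y
R[6] = -84 - 11y
R[7] = -231 - 10y
So -231 - 10y = -161, giving y = -7.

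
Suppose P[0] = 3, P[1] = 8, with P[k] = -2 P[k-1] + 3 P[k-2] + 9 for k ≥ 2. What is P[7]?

P[2] = -2·8 + 3·3 + 9 = 2
P[3] = -2·2 + 3·8 + 9 = 29
P[4] = -2·29 + 3·2 + 9 = -43
P[5] = -2·(-43) + 3·29 + 9 = 182
P[6] = -2·182 + 3·(-43) + 9 = -484
P[7] = -2·(-484) + 3·182 + 9 = 1523

1523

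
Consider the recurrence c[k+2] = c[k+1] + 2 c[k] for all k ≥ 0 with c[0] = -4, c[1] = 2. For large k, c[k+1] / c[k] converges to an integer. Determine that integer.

2

The characteristic equation is r^2 - r - 2 = 0, which factors as (r - 2)(r + 1) = 0.
So the roots are 2 and -1. Since |2| > |-1| and the coefficient of 2^k is non-zero, the ratio tends to 2.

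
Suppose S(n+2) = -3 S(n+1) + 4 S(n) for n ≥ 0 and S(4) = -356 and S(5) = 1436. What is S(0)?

1

Rearranging, S(n-2) = (S(n) + 3 S(n-1)) / 4.
S(3) = (1436 + 3*(-356)) / 4 = 368/4 = 92
S(2) = (-356 + 3*92) / 4 = -80/4 = -20
S(1) = (92 + 3*(-20)) / 4 = 32/4 = 8
S(0) = (-20 + 3*8) / 4 = 4/4 = 1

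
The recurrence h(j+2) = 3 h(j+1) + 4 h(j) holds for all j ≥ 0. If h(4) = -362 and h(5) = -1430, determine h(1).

Rearranging, h(j-2) = (h(j) - 3 h(j-1)) / 4.
h(3) = (-1430 - 3*(-362)) / 4 = -344/4 = -86
h(2) = (-362 - 3*(-86)) / 4 = -104/4 = -26
h(1) = (-86 - 3*(-26)) / 4 = -8/4 = -2

-2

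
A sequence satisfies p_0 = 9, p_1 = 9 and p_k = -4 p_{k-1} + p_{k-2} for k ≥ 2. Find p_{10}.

-2860299

p_2 = -4·9 + 9 = -27
p_3 = -4·(-27) + 9 = 117
p_4 = -4·117 + (-27) = -495
p_5 = -4·(-495) + 117 = 2097
p_6 = -4·2097 + (-495) = -8883
p_7 = -4·(-8883) + 2097 = 37629
p_8 = -4·37629 + (-8883) = -159399
p_9 = -4·(-159399) + 37629 = 675225
p_{10} = -4·675225 + (-159399) = -2860299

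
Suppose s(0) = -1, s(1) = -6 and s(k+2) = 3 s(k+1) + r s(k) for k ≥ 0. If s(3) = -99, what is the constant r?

5

s(2) = -18 - r
s(3) = -54 - 9r
So -54 - 9r = -99, giving r = 5.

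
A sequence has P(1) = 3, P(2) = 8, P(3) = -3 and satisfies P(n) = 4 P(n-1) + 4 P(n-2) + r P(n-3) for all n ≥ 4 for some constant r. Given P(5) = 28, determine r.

-2

P(4) = 20 + 3r
P(5) = 68 + 20r
So 68 + 20r = 28, giving r = -2.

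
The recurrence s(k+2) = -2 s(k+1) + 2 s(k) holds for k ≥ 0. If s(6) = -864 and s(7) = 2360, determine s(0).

-3

Rearranging, s(k-2) = (s(k) + 2 s(k-1)) / 2.
s(5) = (2360 + 2·(-864)) / 2 = 632/2 = 316
s(4) = (-864 + 2·316) / 2 = -232/2 = -116
s(3) = (316 + 2·(-116)) / 2 = 84/2 = 42
s(2) = (-116 + 2·42) / 2 = -32/2 = -16
s(1) = (42 + 2·(-16)) / 2 = 10/2 = 5
s(0) = (-16 + 2·5) / 2 = -6/2 = -3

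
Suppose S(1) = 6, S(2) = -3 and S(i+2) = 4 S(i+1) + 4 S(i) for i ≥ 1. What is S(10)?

496896

S(3) = 4·(-3) + 4·6 = 12
S(4) = 4·12 + 4·(-3) = 36
S(5) = 4·36 + 4·12 = 192
S(6) = 4·192 + 4·36 = 912
S(7) = 4·912 + 4·192 = 4416
S(8) = 4·4416 + 4·912 = 21312
S(9) = 4·21312 + 4·4416 = 102912
S(10) = 4·102912 + 4·21312 = 496896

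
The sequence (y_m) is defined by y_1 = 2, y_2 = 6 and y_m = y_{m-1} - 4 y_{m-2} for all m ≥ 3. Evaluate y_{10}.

-74

y_3 = 6 - 4(2) = -2
y_4 = (-2) - 4(6) = -26
y_5 = (-26) - 4(-2) = -18
y_6 = (-18) - 4(-26) = 86
y_7 = 86 - 4(-18) = 158
y_8 = 158 - 4(86) = -186
y_9 = (-186) - 4(158) = -818
y_{10} = (-818) - 4(-186) = -74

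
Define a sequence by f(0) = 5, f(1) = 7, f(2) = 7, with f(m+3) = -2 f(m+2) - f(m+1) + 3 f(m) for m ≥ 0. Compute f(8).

-263

f(3) = -2·7 - 7 + 3·5 = -6
f(4) = -2·(-6) - 7 + 3·7 = 26
f(5) = -2·26 - (-6) + 3·7 = -25
f(6) = -2·(-25) - 26 + 3·(-6) = 6
f(7) = -2·6 - (-25) + 3·26 = 91
f(8) = -2·91 - 6 + 3·(-25) = -263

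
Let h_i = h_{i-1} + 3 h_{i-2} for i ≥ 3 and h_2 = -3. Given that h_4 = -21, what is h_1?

Let h_1 = v.
h_3 = -3 + 3v
h_4 = -12 + 3v
So -12 + 3v = -21, giving v = -3.

-3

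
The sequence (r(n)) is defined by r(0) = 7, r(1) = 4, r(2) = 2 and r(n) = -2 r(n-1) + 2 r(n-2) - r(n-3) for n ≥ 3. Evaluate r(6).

r(3) = -2·2 + 2·4 - 7 = -3
r(4) = -2·(-3) + 2·2 - 4 = 6
r(5) = -2·6 + 2·(-3) - 2 = -20
r(6) = -2·(-20) + 2·6 - (-3) = 55

55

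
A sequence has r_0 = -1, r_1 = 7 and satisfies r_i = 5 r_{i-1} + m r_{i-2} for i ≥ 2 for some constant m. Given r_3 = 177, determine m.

r_2 = 35 - m
r_3 = 175 + 2m
So 175 + 2m = 177, giving m = 1.

1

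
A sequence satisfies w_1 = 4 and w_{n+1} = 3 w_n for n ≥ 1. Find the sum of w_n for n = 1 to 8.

13120

w_2 = 3*4 = 12
w_3 = 3*12 = 36
w_4 = 3*36 = 108
w_5 = 3*108 = 324
w_6 = 3*324 = 972
w_7 = 3*972 = 2916
w_8 = 3*2916 = 8748
Sum = 4 + 12 + 36 + 108 + 324 + 972 + 2916 + 8748 = 13120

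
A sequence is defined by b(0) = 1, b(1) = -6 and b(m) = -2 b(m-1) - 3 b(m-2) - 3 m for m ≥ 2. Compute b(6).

b(2) = -2*(-6) - 3*1 - 6 = 3
b(3) = -2*3 - 3*(-6) - 9 = 3
b(4) = -2*3 - 3*3 - 12 = -27
b(5) = -2*(-27) - 3*3 - 15 = 30
b(6) = -2*30 - 3*(-27) - 18 = 3

3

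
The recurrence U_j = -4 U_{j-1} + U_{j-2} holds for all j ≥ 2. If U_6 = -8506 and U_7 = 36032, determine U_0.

6

Rearranging, U_{j-2} = U_j + 4 U_{j-1}.
U_5 = 36032 + 4(-8506) = 2008
U_4 = -8506 + 4(2008) = -474
U_3 = 2008 + 4(-474) = 112
U_2 = -474 + 4(112) = -26
U_1 = 112 + 4(-26) = 8
U_0 = -26 + 4(8) = 6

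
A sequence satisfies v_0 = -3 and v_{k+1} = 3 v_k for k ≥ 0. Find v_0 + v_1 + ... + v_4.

-363

v_1 = 3·(-3) = -9
v_2 = 3·(-9) = -27
v_3 = 3·(-27) = -81
v_4 = 3·(-81) = -243
Sum = (-3) + (-9) + (-27) + (-81) + (-243) = -363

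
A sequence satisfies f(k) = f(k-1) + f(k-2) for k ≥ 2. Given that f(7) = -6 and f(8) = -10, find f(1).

2

Rearranging, f(k-2) = f(k) - f(k-1).
f(6) = -10 - (-6) = -4
f(5) = -6 - (-4) = -2
f(4) = -4 - (-2) = -2
f(3) = -2 - (-2) = 0
f(2) = -2 - 0 = -2
f(1) = 0 - (-2) = 2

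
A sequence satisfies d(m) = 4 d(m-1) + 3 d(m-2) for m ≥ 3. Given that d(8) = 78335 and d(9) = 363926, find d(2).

Rearranging, d(m-2) = (d(m) - 4 d(m-1)) / 3.
d(7) = (363926 - 4*78335) / 3 = 50586/3 = 16862
d(6) = (78335 - 4*16862) / 3 = 10887/3 = 3629
d(5) = (16862 - 4*3629) / 3 = 2346/3 = 782
d(4) = (3629 - 4*782) / 3 = 501/3 = 167
d(3) = (782 - 4*167) / 3 = 114/3 = 38
d(2) = (167 - 4*38) / 3 = 15/3 = 5

5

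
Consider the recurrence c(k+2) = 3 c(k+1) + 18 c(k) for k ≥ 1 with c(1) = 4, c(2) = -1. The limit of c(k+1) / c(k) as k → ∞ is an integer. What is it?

6

The characteristic equation is r^2 - 3r - 18 = 0, which factors as (r - 6)(r + 3) = 0.
So the roots are 6 and -3. Since |6| > |-3| and the coefficient of 6^k is non-zero, the ratio tends to 6.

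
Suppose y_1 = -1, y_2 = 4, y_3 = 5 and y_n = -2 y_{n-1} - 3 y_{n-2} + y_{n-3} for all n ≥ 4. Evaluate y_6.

y_4 = -2(5) - 3(4) + (-1) = -23
y_5 = -2(-23) - 3(5) + 4 = 35
y_6 = -2(35) - 3(-23) + 5 = 4

4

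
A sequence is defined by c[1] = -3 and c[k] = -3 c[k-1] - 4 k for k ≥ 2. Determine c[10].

c[2] = -3(-3) - 8 = 1
c[3] = -3(1) - 12 = -15
c[4] = -3(-15) - 16 = 29
c[5] = -3(29) - 20 = -107
c[6] = -3(-107) - 24 = 297
c[7] = -3(297) - 28 = -919
c[8] = -3(-919) - 32 = 2725
c[9] = -3(2725) - 36 = -8211
c[10] = -3(-8211) - 40 = 24593

24593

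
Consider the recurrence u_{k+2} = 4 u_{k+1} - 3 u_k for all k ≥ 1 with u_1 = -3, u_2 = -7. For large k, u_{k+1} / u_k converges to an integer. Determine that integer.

The characteristic equation is r^2 - 4r + 3 = 0, which factors as (r - 3)(r - 1) = 0.
So the roots are 3 and 1. Since |3| > |1| and the coefficient of 3^k is non-zero, the ratio tends to 3.

3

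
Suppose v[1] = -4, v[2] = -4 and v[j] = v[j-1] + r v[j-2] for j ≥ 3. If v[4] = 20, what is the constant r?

v[3] = -4 - 4r
v[4] = -4 - 8r
So -4 - 8r = 20, giving r = -3.

-3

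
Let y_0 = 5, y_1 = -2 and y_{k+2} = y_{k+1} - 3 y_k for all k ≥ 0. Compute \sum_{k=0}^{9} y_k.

y_2 = (-2) - 3(5) = -17
y_3 = (-17) - 3(-2) = -11
y_4 = (-11) - 3(-17) = 40
y_5 = 40 - 3(-11) = 73
y_6 = 73 - 3(40) = -47
y_7 = (-47) - 3(73) = -266
y_8 = (-266) - 3(-47) = -125
y_9 = (-125) - 3(-266) = 673
Sum = 5 + (-2) + (-17) + (-11) + 40 + 73 + (-47) + (-266) + (-125) + 673 = 323

323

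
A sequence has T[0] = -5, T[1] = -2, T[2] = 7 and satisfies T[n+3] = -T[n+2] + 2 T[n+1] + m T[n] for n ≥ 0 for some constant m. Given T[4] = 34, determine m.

3

T[3] = -11 - 5m
T[4] = 25 + 3m
So 25 + 3m = 34, giving m = 3.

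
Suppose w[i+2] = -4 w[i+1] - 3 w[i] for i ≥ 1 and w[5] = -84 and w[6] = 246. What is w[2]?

Rearranging, w[i-2] = (w[i] + 4 w[i-1]) / -3.
w[4] = (246 + 4*(-84)) / -3 = -90/-3 = 30
w[3] = (-84 + 4*30) / -3 = 36/-3 = -12
w[2] = (30 + 4*(-12)) / -3 = -18/-3 = 6

6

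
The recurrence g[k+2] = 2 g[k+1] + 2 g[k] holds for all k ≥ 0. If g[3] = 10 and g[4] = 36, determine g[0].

7

Rearranging, g[k-2] = (g[k] - 2 g[k-1]) / 2.
g[2] = (36 - 2·10) / 2 = 16/2 = 8
g[1] = (10 - 2·8) / 2 = -6/2 = -3
g[0] = (8 - 2·(-3)) / 2 = 14/2 = 7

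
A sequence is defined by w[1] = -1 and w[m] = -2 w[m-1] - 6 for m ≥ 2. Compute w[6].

w[2] = -2(-1) - 6 = -4
w[3] = -2(-4) - 6 = 2
w[4] = -2(2) - 6 = -10
w[5] = -2(-10) - 6 = 14
w[6] = -2(14) - 6 = -34

-34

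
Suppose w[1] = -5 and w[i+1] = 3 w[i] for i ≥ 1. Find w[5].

-405

w[2] = 3*(-5) = -15
w[3] = 3*(-15) = -45
w[4] = 3*(-45) = -135
w[5] = 3*(-135) = -405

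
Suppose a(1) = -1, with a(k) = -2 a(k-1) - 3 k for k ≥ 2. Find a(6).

-28

a(2) = -2·(-1) - 6 = -4
a(3) = -2·(-4) - 9 = -1
a(4) = -2·(-1) - 12 = -10
a(5) = -2·(-10) - 15 = 5
a(6) = -2·5 - 18 = -28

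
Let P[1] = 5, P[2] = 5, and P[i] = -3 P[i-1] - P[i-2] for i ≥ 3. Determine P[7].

-995

P[3] = -3*5 - 5 = -20
P[4] = -3*(-20) - 5 = 55
P[5] = -3*55 - (-20) = -145
P[6] = -3*(-145) - 55 = 380
P[7] = -3*380 - (-145) = -995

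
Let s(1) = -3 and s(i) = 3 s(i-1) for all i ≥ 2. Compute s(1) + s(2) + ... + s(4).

-120

s(2) = 3(-3) = -9
s(3) = 3(-9) = -27
s(4) = 3(-27) = -81
Sum = (-3) + (-9) + (-27) + (-81) = -120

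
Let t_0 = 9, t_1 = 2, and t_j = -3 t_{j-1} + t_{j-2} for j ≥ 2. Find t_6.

t_2 = -3*2 + 9 = 3
t_3 = -3*3 + 2 = -7
t_4 = -3*(-7) + 3 = 24
t_5 = -3*24 + (-7) = -79
t_6 = -3*(-79) + 24 = 261

261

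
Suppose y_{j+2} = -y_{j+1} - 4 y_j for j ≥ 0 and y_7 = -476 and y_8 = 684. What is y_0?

Rearranging, y_{j-2} = (y_j + y_{j-1}) / -4.
y_6 = (684 + (-476)) / -4 = 208/-4 = -52
y_5 = (-476 + (-52)) / -4 = -528/-4 = 132
y_4 = (-52 + 132) / -4 = 80/-4 = -20
y_3 = (132 + (-20)) / -4 = 112/-4 = -28
y_2 = (-20 + (-28)) / -4 = -48/-4 = 12
y_1 = (-28 + 12) / -4 = -16/-4 = 4
y_0 = (12 + 4) / -4 = 16/-4 = -4

-4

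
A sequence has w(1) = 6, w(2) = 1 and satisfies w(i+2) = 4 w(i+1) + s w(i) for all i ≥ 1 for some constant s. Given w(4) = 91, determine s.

w(3) = 4 + 6s
w(4) = 16 + 25s
So 16 + 25s = 91, giving s = 3.

3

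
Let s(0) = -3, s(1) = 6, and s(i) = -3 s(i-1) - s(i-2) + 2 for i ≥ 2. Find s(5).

237

s(2) = -3*6 - (-3) + 2 = -13
s(3) = -3*(-13) - 6 + 2 = 35
s(4) = -3*35 - (-13) + 2 = -90
s(5) = -3*(-90) - 35 + 2 = 237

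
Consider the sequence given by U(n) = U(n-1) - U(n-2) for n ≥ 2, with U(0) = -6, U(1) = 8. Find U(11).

U(2) = 8 - (-6) = 14
U(3) = 14 - 8 = 6
U(4) = 6 - 14 = -8
U(5) = (-8) - 6 = -14
U(6) = (-14) - (-8) = -6
U(7) = (-6) - (-14) = 8
U(8) = 8 - (-6) = 14
U(9) = 14 - 8 = 6
U(10) = 6 - 14 = -8
U(11) = (-8) - 6 = -14

-14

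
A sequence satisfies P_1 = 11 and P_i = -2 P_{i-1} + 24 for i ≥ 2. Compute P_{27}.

The fixed point is 24/(1 + 2) = 8, so P_i - 8 = -2(P_{i-1} - 8).
Hence P_i = 3·(-2)^{i-1} + 8.
P_{27} = 3·(-2)^{26} + 8 = 3·67108864 + 8 = 201326600.

201326600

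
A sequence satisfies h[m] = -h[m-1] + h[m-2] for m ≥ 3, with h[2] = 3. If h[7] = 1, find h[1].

Let h[1] = v.
h[3] = -3 + v
h[4] = 6 - v
h[5] = -9 + 2v
h[6] = 15 - 3v
h[7] = -24 + 5v
So -24 + 5v = 1, giving v = 5.

5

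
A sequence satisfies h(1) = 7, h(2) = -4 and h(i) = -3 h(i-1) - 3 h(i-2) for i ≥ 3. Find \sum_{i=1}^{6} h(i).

96

h(3) = -3·(-4) - 3·7 = -9
h(4) = -3·(-9) - 3·(-4) = 39
h(5) = -3·39 - 3·(-9) = -90
h(6) = -3·(-90) - 3·39 = 153
Sum = 7 + (-4) + (-9) + 39 + (-90) + 153 = 96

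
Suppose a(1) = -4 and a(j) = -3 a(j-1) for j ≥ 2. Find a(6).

972

a(2) = -3(-4) = 12
a(3) = -3(12) = -36
a(4) = -3(-36) = 108
a(5) = -3(108) = -324
a(6) = -3(-324) = 972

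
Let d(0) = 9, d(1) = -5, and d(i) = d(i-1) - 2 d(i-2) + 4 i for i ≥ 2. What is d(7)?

-113

d(2) = (-5) - 2*9 + 8 = -15
d(3) = (-15) - 2*(-5) + 12 = 7
d(4) = 7 - 2*(-15) + 16 = 53
d(5) = 53 - 2*7 + 20 = 59
d(6) = 59 - 2*53 + 24 = -23
d(7) = (-23) - 2*59 + 28 = -113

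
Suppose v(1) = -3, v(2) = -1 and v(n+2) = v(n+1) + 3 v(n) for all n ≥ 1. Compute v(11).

-5731

v(3) = (-1) + 3(-3) = -10
v(4) = (-10) + 3(-1) = -13
v(5) = (-13) + 3(-10) = -43
v(6) = (-43) + 3(-13) = -82
v(7) = (-82) + 3(-43) = -211
v(8) = (-211) + 3(-82) = -457
v(9) = (-457) + 3(-211) = -1090
v(10) = (-1090) + 3(-457) = -2461
v(11) = (-2461) + 3(-1090) = -5731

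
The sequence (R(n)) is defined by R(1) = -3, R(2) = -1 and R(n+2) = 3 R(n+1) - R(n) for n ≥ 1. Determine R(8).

55

R(3) = 3·(-1) - (-3) = 0
R(4) = 3·0 - (-1) = 1
R(5) = 3·1 - 0 = 3
R(6) = 3·3 - 1 = 8
R(7) = 3·8 - 3 = 21
R(8) = 3·21 - 8 = 55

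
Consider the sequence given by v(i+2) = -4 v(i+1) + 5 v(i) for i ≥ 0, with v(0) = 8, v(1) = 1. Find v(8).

455736

v(2) = -4·1 + 5·8 = 36
v(3) = -4·36 + 5·1 = -139
v(4) = -4·(-139) + 5·36 = 736
v(5) = -4·736 + 5·(-139) = -3639
v(6) = -4·(-3639) + 5·736 = 18236
v(7) = -4·18236 + 5·(-3639) = -91139
v(8) = -4·(-91139) + 5·18236 = 455736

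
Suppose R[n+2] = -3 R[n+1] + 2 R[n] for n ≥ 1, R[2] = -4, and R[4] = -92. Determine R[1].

Let R[1] = z.
R[3] = 12 + 2z
R[4] = -44 - 6z
So -44 - 6z = -92, giving z = 8.

8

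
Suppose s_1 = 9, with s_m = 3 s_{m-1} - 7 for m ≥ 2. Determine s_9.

36089

s_2 = 3(9) - 7 = 20
s_3 = 3(20) - 7 = 53
s_4 = 3(53) - 7 = 152
s_5 = 3(152) - 7 = 449
s_6 = 3(449) - 7 = 1340
s_7 = 3(1340) - 7 = 4013
s_8 = 3(4013) - 7 = 12032
s_9 = 3(12032) - 7 = 36089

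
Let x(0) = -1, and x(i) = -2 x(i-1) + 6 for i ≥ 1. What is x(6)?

-190

x(1) = -2(-1) + 6 = 8
x(2) = -2(8) + 6 = -10
x(3) = -2(-10) + 6 = 26
x(4) = -2(26) + 6 = -46
x(5) = -2(-46) + 6 = 98
x(6) = -2(98) + 6 = -190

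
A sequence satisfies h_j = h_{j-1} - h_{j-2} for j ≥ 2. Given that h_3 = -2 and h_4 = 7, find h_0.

Rearranging, h_{j-2} = -(h_j - h_{j-1}).
h_2 = -(7 - (-2)) = -9
h_1 = -(-2 - (-9)) = -7
h_0 = -(-9 - (-7)) = 2

2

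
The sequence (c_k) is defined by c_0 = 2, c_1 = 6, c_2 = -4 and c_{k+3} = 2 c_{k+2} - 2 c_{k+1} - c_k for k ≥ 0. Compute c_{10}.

-314

c_3 = 2(-4) - 2(6) - 2 = -22
c_4 = 2(-22) - 2(-4) - 6 = -42
c_5 = 2(-42) - 2(-22) - (-4) = -36
c_6 = 2(-36) - 2(-42) - (-22) = 34
c_7 = 2(34) - 2(-36) - (-42) = 182
c_8 = 2(182) - 2(34) - (-36) = 332
c_9 = 2(332) - 2(182) - 34 = 266
c_{10} = 2(266) - 2(332) - 182 = -314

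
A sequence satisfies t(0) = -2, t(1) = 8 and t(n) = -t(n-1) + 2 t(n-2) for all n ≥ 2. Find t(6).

t(2) = -8 + 2(-2) = -12
t(3) = -(-12) + 2(8) = 28
t(4) = -28 + 2(-12) = -52
t(5) = -(-52) + 2(28) = 108
t(6) = -108 + 2(-52) = -212

-212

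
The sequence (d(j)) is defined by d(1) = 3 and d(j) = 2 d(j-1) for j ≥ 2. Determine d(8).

384

d(2) = 2(3) = 6
d(3) = 2(6) = 12
d(4) = 2(12) = 24
d(5) = 2(24) = 48
d(6) = 2(48) = 96
d(7) = 2(96) = 192
d(8) = 2(192) = 384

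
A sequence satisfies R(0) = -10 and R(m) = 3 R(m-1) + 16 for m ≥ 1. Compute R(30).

The fixed point is 16/(1 - 3) = -8, so R(m) + 8 = 3(R(m-1) + 8).
Hence R(m) = -2·3^m - 8.
R(30) = -2·3^{30} - 8 = -2·205891132094649 - 8 = -411782264189306.

-411782264189306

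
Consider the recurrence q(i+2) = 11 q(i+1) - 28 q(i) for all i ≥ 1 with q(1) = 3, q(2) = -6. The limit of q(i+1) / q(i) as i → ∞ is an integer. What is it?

The characteristic equation is r^2 - 11r + 28 = 0, which factors as (r - 7)(r - 4) = 0.
So the roots are 7 and 4. Since |7| > |4| and the coefficient of 7^i is non-zero, the ratio tends to 7.

7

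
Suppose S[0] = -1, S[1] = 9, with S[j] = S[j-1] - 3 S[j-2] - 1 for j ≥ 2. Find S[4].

S[2] = 9 - 3·(-1) - 1 = 11
S[3] = 11 - 3·9 - 1 = -17
S[4] = (-17) - 3·11 - 1 = -51

-51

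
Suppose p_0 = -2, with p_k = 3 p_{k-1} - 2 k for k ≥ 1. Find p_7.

-7646

p_1 = 3(-2) - 2 = -8
p_2 = 3(-8) - 4 = -28
p_3 = 3(-28) - 6 = -90
p_4 = 3(-90) - 8 = -278
p_5 = 3(-278) - 10 = -844
p_6 = 3(-844) - 12 = -2544
p_7 = 3(-2544) - 14 = -7646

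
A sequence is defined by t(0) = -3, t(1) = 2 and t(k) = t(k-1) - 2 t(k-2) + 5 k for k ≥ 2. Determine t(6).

t(2) = 2 - 2·(-3) + 10 = 18
t(3) = 18 - 2·2 + 15 = 29
t(4) = 29 - 2·18 + 20 = 13
t(5) = 13 - 2·29 + 25 = -20
t(6) = (-20) - 2·13 + 30 = -16

-16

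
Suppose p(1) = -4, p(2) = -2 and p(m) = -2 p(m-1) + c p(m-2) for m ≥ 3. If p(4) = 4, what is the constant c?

2

p(3) = 4 - 4c
p(4) = -8 + 6c
So -8 + 6c = 4, giving c = 2.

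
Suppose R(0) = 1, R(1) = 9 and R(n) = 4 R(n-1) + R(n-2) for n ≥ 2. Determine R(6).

11933

R(2) = 4(9) + 1 = 37
R(3) = 4(37) + 9 = 157
R(4) = 4(157) + 37 = 665
R(5) = 4(665) + 157 = 2817
R(6) = 4(2817) + 665 = 11933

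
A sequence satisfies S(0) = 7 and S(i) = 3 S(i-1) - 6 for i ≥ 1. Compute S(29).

274521509459535

The fixed point is -6/(1 - 3) = 3, so S(i) - 3 = 3(S(i-1) - 3).
Hence S(i) = 4·3^i + 3.
S(29) = 4·3^{29} + 3 = 4·68630377364883 + 3 = 274521509459535.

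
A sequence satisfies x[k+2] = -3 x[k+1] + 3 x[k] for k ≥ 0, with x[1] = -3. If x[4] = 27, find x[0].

Let x[0] = w.
x[2] = 9 + 3w
x[3] = -36 - 9w
x[4] = 135 + 36w
So 135 + 36w = 27, giving w = -3.

-3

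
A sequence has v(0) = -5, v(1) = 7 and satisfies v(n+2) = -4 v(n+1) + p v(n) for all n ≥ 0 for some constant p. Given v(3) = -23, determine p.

v(2) = -28 - 5p
v(3) = 112 + 27p
So 112 + 27p = -23, giving p = -5.

-5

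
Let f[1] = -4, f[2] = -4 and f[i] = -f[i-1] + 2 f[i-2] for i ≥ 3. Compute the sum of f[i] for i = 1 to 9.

-36

f[3] = -(-4) + 2(-4) = -4
f[4] = -(-4) + 2(-4) = -4
f[5] = -(-4) + 2(-4) = -4
f[6] = -(-4) + 2(-4) = -4
f[7] = -(-4) + 2(-4) = -4
f[8] = -(-4) + 2(-4) = -4
f[9] = -(-4) + 2(-4) = -4
Sum = (-4) + (-4) + (-4) + (-4) + (-4) + (-4) + (-4) + (-4) + (-4) = -36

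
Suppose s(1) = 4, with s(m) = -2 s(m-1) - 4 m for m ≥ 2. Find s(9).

s(2) = -2·4 - 8 = -16
s(3) = -2·(-16) - 12 = 20
s(4) = -2·20 - 16 = -56
s(5) = -2·(-56) - 20 = 92
s(6) = -2·92 - 24 = -208
s(7) = -2·(-208) - 28 = 388
s(8) = -2·388 - 32 = -808
s(9) = -2·(-808) - 36 = 1580

1580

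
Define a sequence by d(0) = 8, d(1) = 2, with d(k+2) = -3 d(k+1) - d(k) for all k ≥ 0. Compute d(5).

d(2) = -3(2) - 8 = -14
d(3) = -3(-14) - 2 = 40
d(4) = -3(40) - (-14) = -106
d(5) = -3(-106) - 40 = 278

278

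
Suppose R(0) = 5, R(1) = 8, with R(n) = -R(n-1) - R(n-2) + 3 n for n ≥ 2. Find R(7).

14

R(2) = -8 - 5 + 6 = -7
R(3) = -(-7) - 8 + 9 = 8
R(4) = -8 - (-7) + 12 = 11
R(5) = -11 - 8 + 15 = -4
R(6) = -(-4) - 11 + 18 = 11
R(7) = -11 - (-4) + 21 = 14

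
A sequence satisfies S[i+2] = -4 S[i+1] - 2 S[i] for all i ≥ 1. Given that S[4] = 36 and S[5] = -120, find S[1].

-6

Rearranging, S[i-2] = (S[i] + 4 S[i-1]) / -2.
S[3] = (-120 + 4(36)) / -2 = 24/-2 = -12
S[2] = (36 + 4(-12)) / -2 = -12/-2 = 6
S[1] = (-12 + 4(6)) / -2 = 12/-2 = -6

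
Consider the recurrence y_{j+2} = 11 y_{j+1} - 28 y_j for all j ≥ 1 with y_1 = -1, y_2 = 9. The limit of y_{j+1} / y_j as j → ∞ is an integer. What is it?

7

The characteristic equation is r^2 - 11r + 28 = 0, which factors as (r - 7)(r - 4) = 0.
So the roots are 7 and 4. Since |7| > |4| and the coefficient of 7^j is non-zero, the ratio tends to 7.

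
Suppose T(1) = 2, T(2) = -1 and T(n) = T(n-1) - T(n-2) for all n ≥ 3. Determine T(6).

T(3) = (-1) - 2 = -3
T(4) = (-3) - (-1) = -2
T(5) = (-2) - (-3) = 1
T(6) = 1 - (-2) = 3

3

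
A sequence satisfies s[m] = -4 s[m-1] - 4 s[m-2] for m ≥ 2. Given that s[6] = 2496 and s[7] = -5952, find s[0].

-6

Rearranging, s[m-2] = (s[m] + 4 s[m-1]) / -4.
s[5] = (-5952 + 4·2496) / -4 = 4032/-4 = -1008
s[4] = (2496 + 4·(-1008)) / -4 = -1536/-4 = 384
s[3] = (-1008 + 4·384) / -4 = 528/-4 = -132
s[2] = (384 + 4·(-132)) / -4 = -144/-4 = 36
s[1] = (-132 + 4·36) / -4 = 12/-4 = -3
s[0] = (36 + 4·(-3)) / -4 = 24/-4 = -6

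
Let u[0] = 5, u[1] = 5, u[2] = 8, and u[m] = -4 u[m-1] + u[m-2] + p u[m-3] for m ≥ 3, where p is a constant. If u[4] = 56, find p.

u[3] = -27 + 5p
u[4] = 116 - 15p
So 116 - 15p = 56, giving p = 4.

4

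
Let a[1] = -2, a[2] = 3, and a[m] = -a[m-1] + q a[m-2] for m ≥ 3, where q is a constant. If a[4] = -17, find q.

a[3] = -3 - 2q
a[4] = 3 + 5q
So 3 + 5q = -17, giving q = -4.

-4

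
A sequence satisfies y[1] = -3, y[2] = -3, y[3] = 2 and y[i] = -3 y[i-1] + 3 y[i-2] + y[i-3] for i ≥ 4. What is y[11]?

159882

y[4] = -3·2 + 3·(-3) + (-3) = -18
y[5] = -3·(-18) + 3·2 + (-3) = 57
y[6] = -3·57 + 3·(-18) + 2 = -223
y[7] = -3·(-223) + 3·57 + (-18) = 822
y[8] = -3·822 + 3·(-223) + 57 = -3078
y[9] = -3·(-3078) + 3·822 + (-223) = 11477
y[10] = -3·11477 + 3·(-3078) + 822 = -42843
y[11] = -3·(-42843) + 3·11477 + (-3078) = 159882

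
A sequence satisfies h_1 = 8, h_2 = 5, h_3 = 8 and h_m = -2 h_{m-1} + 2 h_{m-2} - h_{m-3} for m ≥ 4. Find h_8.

h_4 = -2*8 + 2*5 - 8 = -14
h_5 = -2*(-14) + 2*8 - 5 = 39
h_6 = -2*39 + 2*(-14) - 8 = -114
h_7 = -2*(-114) + 2*39 - (-14) = 320
h_8 = -2*320 + 2*(-114) - 39 = -907

-907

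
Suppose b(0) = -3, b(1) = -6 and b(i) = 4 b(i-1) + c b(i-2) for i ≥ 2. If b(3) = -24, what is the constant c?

-4

b(2) = -24 - 3c
b(3) = -96 - 18c
So -96 - 18c = -24, giving c = -4.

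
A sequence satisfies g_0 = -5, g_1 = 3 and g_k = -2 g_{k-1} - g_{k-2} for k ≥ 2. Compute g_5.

g_2 = -2(3) - (-5) = -1
g_3 = -2(-1) - 3 = -1
g_4 = -2(-1) - (-1) = 3
g_5 = -2(3) - (-1) = -5

-5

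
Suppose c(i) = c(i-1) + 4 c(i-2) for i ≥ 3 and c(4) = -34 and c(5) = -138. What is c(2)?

-2

Rearranging, c(i-2) = (c(i) - c(i-1)) / 4.
c(3) = (-138 - (-34)) / 4 = -104/4 = -26
c(2) = (-34 - (-26)) / 4 = -8/4 = -2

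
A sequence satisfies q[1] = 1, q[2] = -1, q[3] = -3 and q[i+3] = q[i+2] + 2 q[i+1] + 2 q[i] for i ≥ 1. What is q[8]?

-119

q[4] = (-3) + 2*(-1) + 2*1 = -3
q[5] = (-3) + 2*(-3) + 2*(-1) = -11
q[6] = (-11) + 2*(-3) + 2*(-3) = -23
q[7] = (-23) + 2*(-11) + 2*(-3) = -51
q[8] = (-51) + 2*(-23) + 2*(-11) = -119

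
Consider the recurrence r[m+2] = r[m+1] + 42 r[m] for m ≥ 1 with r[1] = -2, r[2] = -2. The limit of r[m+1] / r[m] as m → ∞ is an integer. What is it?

7

The characteristic equation is r^2 - r - 42 = 0, which factors as (r - 7)(r + 6) = 0.
So the roots are 7 and -6. Since |7| > |-6| and the coefficient of 7^m is non-zero, the ratio tends to 7.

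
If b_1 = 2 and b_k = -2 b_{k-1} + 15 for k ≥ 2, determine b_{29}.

-805306363

The fixed point is 15/(1 + 2) = 5, so b_k - 5 = -2(b_{k-1} - 5).
Hence b_k = -3·(-2)^{k-1} + 5.
b_{29} = -3·(-2)^{28} + 5 = -3·268435456 + 5 = -805306363.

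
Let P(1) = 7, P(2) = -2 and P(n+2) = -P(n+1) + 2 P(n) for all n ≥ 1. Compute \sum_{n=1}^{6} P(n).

P(3) = -(-2) + 2(7) = 16
P(4) = -16 + 2(-2) = -20
P(5) = -(-20) + 2(16) = 52
P(6) = -52 + 2(-20) = -92
Sum = 7 + (-2) + 16 + (-20) + 52 + (-92) = -39

-39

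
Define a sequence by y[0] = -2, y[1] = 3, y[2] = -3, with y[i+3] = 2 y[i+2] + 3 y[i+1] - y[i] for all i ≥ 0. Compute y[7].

y[3] = 2·(-3) + 3·3 - (-2) = 5
y[4] = 2·5 + 3·(-3) - 3 = -2
y[5] = 2·(-2) + 3·5 - (-3) = 14
y[6] = 2·14 + 3·(-2) - 5 = 17
y[7] = 2·17 + 3·14 - (-2) = 78

78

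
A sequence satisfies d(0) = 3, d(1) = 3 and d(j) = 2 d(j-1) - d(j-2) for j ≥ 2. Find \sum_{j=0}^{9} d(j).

d(2) = 2(3) - 3 = 3
d(3) = 2(3) - 3 = 3
d(4) = 2(3) - 3 = 3
d(5) = 2(3) - 3 = 3
d(6) = 2(3) - 3 = 3
d(7) = 2(3) - 3 = 3
d(8) = 2(3) - 3 = 3
d(9) = 2(3) - 3 = 3
Sum = 3 + 3 + 3 + 3 + 3 + 3 + 3 + 3 + 3 + 3 = 30

30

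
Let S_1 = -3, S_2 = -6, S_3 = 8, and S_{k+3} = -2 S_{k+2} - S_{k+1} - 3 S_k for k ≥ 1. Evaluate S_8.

S_4 = -2·8 - (-6) - 3·(-3) = -1
S_5 = -2·(-1) - 8 - 3·(-6) = 12
S_6 = -2·12 - (-1) - 3·8 = -47
S_7 = -2·(-47) - 12 - 3·(-1) = 85
S_8 = -2·85 - (-47) - 3·12 = -159

-159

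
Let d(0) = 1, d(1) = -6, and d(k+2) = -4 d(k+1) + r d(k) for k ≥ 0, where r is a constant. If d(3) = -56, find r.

d(2) = 24 + r
d(3) = -96 - 10r
So -96 - 10r = -56, giving r = -4.

-4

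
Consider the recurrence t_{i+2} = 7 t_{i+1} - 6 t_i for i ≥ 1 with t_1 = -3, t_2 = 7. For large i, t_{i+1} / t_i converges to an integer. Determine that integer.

The characteristic equation is r^2 - 7r + 6 = 0, which factors as (r - 6)(r - 1) = 0.
So the roots are 6 and 1. Since |6| > |1| and the coefficient of 6^i is non-zero, the ratio tends to 6.

6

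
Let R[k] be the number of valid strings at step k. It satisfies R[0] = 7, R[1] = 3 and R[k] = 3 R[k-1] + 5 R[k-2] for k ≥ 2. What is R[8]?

R[2] = 3·3 + 5·7 = 44
R[3] = 3·44 + 5·3 = 147
R[4] = 3·147 + 5·44 = 661
R[5] = 3·661 + 5·147 = 2718
R[6] = 3·2718 + 5·661 = 11459
R[7] = 3·11459 + 5·2718 = 47967
R[8] = 3·47967 + 5·11459 = 201196

201196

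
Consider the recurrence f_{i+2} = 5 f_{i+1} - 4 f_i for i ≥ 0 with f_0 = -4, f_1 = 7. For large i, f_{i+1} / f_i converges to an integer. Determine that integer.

The characteristic equation is r^2 - 5r + 4 = 0, which factors as (r - 4)(r - 1) = 0.
So the roots are 4 and 1. Since |4| > |1| and the coefficient of 4^i is non-zero, the ratio tends to 4.

4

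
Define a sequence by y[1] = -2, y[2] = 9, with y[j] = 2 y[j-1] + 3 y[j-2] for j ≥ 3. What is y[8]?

y[3] = 2(9) + 3(-2) = 12
y[4] = 2(12) + 3(9) = 51
y[5] = 2(51) + 3(12) = 138
y[6] = 2(138) + 3(51) = 429
y[7] = 2(429) + 3(138) = 1272
y[8] = 2(1272) + 3(429) = 3831

3831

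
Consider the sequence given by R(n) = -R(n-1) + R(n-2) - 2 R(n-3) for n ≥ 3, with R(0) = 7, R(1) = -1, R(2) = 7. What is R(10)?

R(3) = -7 + (-1) - 2(7) = -22
R(4) = -(-22) + 7 - 2(-1) = 31
R(5) = -31 + (-22) - 2(7) = -67
R(6) = -(-67) + 31 - 2(-22) = 142
R(7) = -142 + (-67) - 2(31) = -271
R(8) = -(-271) + 142 - 2(-67) = 547
R(9) = -547 + (-271) - 2(142) = -1102
R(10) = -(-1102) + 547 - 2(-271) = 2191

2191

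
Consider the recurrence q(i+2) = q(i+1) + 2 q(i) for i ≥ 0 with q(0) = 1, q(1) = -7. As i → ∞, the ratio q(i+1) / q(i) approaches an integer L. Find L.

2

The characteristic equation is r^2 - r - 2 = 0, which factors as (r - 2)(r + 1) = 0.
So the roots are 2 and -1. Since |2| > |-1| and the coefficient of 2^i is non-zero, the ratio tends to 2.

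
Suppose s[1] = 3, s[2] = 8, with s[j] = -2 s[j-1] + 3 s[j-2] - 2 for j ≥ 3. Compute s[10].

27064

s[3] = -2·8 + 3·3 - 2 = -9
s[4] = -2·(-9) + 3·8 - 2 = 40
s[5] = -2·40 + 3·(-9) - 2 = -109
s[6] = -2·(-109) + 3·40 - 2 = 336
s[7] = -2·336 + 3·(-109) - 2 = -1001
s[8] = -2·(-1001) + 3·336 - 2 = 3008
s[9] = -2·3008 + 3·(-1001) - 2 = -9021
s[10] = -2·(-9021) + 3·3008 - 2 = 27064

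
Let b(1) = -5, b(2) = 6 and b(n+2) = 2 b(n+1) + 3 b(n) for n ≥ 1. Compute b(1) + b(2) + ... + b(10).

b(3) = 2*6 + 3*(-5) = -3
b(4) = 2*(-3) + 3*6 = 12
b(5) = 2*12 + 3*(-3) = 15
b(6) = 2*15 + 3*12 = 66
b(7) = 2*66 + 3*15 = 177
b(8) = 2*177 + 3*66 = 552
b(9) = 2*552 + 3*177 = 1635
b(10) = 2*1635 + 3*552 = 4926
Sum = (-5) + 6 + (-3) + 12 + 15 + 66 + 177 + 552 + 1635 + 4926 = 7381

7381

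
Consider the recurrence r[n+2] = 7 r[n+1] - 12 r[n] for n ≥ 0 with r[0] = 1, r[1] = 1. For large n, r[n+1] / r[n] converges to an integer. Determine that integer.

The characteristic equation is r^2 - 7r + 12 = 0, which factors as (r - 4)(r - 3) = 0.
So the roots are 4 and 3. Since |4| > |3| and the coefficient of 4^n is non-zero, the ratio tends to 4.

4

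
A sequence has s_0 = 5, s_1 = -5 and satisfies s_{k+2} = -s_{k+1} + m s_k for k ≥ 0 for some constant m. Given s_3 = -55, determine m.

s_2 = 5 + 5m
s_3 = -5 - 10m
So -5 - 10m = -55, giving m = 5.

5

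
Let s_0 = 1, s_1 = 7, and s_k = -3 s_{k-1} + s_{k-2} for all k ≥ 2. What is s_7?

7963

s_2 = -3*7 + 1 = -20
s_3 = -3*(-20) + 7 = 67
s_4 = -3*67 + (-20) = -221
s_5 = -3*(-221) + 67 = 730
s_6 = -3*730 + (-221) = -2411
s_7 = -3*(-2411) + 730 = 7963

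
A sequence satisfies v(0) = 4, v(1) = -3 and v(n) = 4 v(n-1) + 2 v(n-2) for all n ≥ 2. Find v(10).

-746304

v(2) = 4*(-3) + 2*4 = -4
v(3) = 4*(-4) + 2*(-3) = -22
v(4) = 4*(-22) + 2*(-4) = -96
v(5) = 4*(-96) + 2*(-22) = -428
v(6) = 4*(-428) + 2*(-96) = -1904
v(7) = 4*(-1904) + 2*(-428) = -8472
v(8) = 4*(-8472) + 2*(-1904) = -37696
v(9) = 4*(-37696) + 2*(-8472) = -167728
v(10) = 4*(-167728) + 2*(-37696) = -746304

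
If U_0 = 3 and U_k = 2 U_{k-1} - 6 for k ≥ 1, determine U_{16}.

The fixed point is -6/(1 - 2) = 6, so U_k - 6 = 2(U_{k-1} - 6).
Hence U_k = -3·2^k + 6.
U_{16} = -3·2^{16} + 6 = -3·65536 + 6 = -196602.

-196602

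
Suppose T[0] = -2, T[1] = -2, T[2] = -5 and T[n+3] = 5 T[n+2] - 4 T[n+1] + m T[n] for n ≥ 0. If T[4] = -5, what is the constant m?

-5

T[3] = -17 - 2m
T[4] = -65 - 12m
So -65 - 12m = -5, giving m = -5.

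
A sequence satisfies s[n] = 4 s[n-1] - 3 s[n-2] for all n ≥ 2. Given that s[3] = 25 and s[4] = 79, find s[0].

Rearranging, s[n-2] = (s[n] - 4 s[n-1]) / -3.
s[2] = (79 - 4(25)) / -3 = -21/-3 = 7
s[1] = (25 - 4(7)) / -3 = -3/-3 = 1
s[0] = (7 - 4(1)) / -3 = 3/-3 = -1

-1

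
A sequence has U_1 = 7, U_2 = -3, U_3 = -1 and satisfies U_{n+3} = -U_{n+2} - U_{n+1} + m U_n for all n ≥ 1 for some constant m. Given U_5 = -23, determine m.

U_4 = 4 + 7m
U_5 = -3 - 10m
So -3 - 10m = -23, giving m = 2.

2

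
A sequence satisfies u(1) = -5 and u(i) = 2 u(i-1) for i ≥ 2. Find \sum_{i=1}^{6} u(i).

-315

u(2) = 2·(-5) = -10
u(3) = 2·(-10) = -20
u(4) = 2·(-20) = -40
u(5) = 2·(-40) = -80
u(6) = 2·(-80) = -160
Sum = (-5) + (-10) + (-20) + (-40) + (-80) + (-160) = -315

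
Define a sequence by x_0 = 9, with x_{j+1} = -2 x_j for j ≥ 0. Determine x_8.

x_1 = -2(9) = -18
x_2 = -2(-18) = 36
x_3 = -2(36) = -72
x_4 = -2(-72) = 144
x_5 = -2(144) = -288
x_6 = -2(-288) = 576
x_7 = -2(576) = -1152
x_8 = -2(-1152) = 2304

2304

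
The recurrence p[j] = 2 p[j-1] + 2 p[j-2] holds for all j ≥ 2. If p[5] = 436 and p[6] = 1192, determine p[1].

7

Rearranging, p[j-2] = (p[j] - 2 p[j-1]) / 2.
p[4] = (1192 - 2*436) / 2 = 320/2 = 160
p[3] = (436 - 2*160) / 2 = 116/2 = 58
p[2] = (160 - 2*58) / 2 = 44/2 = 22
p[1] = (58 - 2*22) / 2 = 14/2 = 7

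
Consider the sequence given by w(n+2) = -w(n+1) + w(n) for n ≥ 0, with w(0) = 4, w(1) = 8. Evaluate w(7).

w(2) = -8 + 4 = -4
w(3) = -(-4) + 8 = 12
w(4) = -12 + (-4) = -16
w(5) = -(-16) + 12 = 28
w(6) = -28 + (-16) = -44
w(7) = -(-44) + 28 = 72

72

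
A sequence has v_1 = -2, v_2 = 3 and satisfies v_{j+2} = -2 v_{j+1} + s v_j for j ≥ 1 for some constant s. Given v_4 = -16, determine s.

v_3 = -6 - 2s
v_4 = 12 + 7s
So 12 + 7s = -16, giving s = -4.

-4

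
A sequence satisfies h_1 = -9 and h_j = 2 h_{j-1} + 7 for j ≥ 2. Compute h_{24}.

The fixed point is 7/(1 - 2) = -7, so h_j + 7 = 2(h_{j-1} + 7).
Hence h_j = -2·2^{j-1} - 7.
h_{24} = -2·2^{23} - 7 = -2·8388608 - 7 = -16777223.

-16777223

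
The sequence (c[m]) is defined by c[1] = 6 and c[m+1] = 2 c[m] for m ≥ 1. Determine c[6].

192

c[2] = 2(6) = 12
c[3] = 2(12) = 24
c[4] = 2(24) = 48
c[5] = 2(48) = 96
c[6] = 2(96) = 192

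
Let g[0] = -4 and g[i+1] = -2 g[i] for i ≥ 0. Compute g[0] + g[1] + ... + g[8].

g[1] = -2·(-4) = 8
g[2] = -2·8 = -16
g[3] = -2·(-16) = 32
g[4] = -2·32 = -64
g[5] = -2·(-64) = 128
g[6] = -2·128 = -256
g[7] = -2·(-256) = 512
g[8] = -2·512 = -1024
Sum = (-4) + 8 + (-16) + 32 + (-64) + 128 + (-256) + 512 + (-1024) = -684

-684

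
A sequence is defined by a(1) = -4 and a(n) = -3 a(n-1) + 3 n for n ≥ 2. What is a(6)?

a(2) = -3·(-4) + 6 = 18
a(3) = -3·18 + 9 = -45
a(4) = -3·(-45) + 12 = 147
a(5) = -3·147 + 15 = -426
a(6) = -3·(-426) + 18 = 1296

1296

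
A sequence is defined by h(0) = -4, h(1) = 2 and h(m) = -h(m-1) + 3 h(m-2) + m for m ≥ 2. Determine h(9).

h(2) = -2 + 3·(-4) + 2 = -12
h(3) = -(-12) + 3·2 + 3 = 21
h(4) = -21 + 3·(-12) + 4 = -53
h(5) = -(-53) + 3·21 + 5 = 121
h(6) = -121 + 3·(-53) + 6 = -274
h(7) = -(-274) + 3·121 + 7 = 644
h(8) = -644 + 3·(-274) + 8 = -1458
h(9) = -(-1458) + 3·644 + 9 = 3399

3399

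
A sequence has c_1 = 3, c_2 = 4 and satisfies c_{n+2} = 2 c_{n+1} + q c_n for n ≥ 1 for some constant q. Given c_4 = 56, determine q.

4

c_3 = 8 + 3q
c_4 = 16 + 10q
So 16 + 10q = 56, giving q = 4.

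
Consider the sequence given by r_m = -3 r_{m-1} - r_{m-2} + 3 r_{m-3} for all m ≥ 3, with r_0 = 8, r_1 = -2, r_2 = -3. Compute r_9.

r_3 = -3*(-3) - (-2) + 3*8 = 35
r_4 = -3*35 - (-3) + 3*(-2) = -108
r_5 = -3*(-108) - 35 + 3*(-3) = 280
r_6 = -3*280 - (-108) + 3*35 = -627
r_7 = -3*(-627) - 280 + 3*(-108) = 1277
r_8 = -3*1277 - (-627) + 3*280 = -2364
r_9 = -3*(-2364) - 1277 + 3*(-627) = 3934

3934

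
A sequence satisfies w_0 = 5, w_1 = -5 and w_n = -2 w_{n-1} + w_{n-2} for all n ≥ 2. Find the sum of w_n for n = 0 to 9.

w_2 = -2(-5) + 5 = 15
w_3 = -2(15) + (-5) = -35
w_4 = -2(-35) + 15 = 85
w_5 = -2(85) + (-35) = -205
w_6 = -2(-205) + 85 = 495
w_7 = -2(495) + (-205) = -1195
w_8 = -2(-1195) + 495 = 2885
w_9 = -2(2885) + (-1195) = -6965
Sum = 5 + (-5) + 15 + (-35) + 85 + (-205) + 495 + (-1195) + 2885 + (-6965) = -4920

-4920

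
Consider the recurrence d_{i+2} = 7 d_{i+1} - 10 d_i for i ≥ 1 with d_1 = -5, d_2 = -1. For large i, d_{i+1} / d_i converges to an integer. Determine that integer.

5

The characteristic equation is r^2 - 7r + 10 = 0, which factors as (r - 5)(r - 2) = 0.
So the roots are 5 and 2. Since |5| > |2| and the coefficient of 5^i is non-zero, the ratio tends to 5.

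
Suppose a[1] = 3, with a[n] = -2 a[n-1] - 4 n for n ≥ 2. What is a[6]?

-176

a[2] = -2·3 - 8 = -14
a[3] = -2·(-14) - 12 = 16
a[4] = -2·16 - 16 = -48
a[5] = -2·(-48) - 20 = 76
a[6] = -2·76 - 24 = -176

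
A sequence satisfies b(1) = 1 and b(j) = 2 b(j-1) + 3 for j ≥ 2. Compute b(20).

2097149

The fixed point is 3/(1 - 2) = -3, so b(j) + 3 = 2(b(j-1) + 3).
Hence b(j) = 4·2^{j-1} - 3.
b(20) = 4·2^{19} - 3 = 4·524288 - 3 = 2097149.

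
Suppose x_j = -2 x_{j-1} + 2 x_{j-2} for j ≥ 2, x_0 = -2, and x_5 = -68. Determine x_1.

-3

Let x_1 = v.
x_2 = -4 - 2v
x_3 = 8 + 6v
x_4 = -24 - 16v
x_5 = 64 + 44v
So 64 + 44v = -68, giving v = -3.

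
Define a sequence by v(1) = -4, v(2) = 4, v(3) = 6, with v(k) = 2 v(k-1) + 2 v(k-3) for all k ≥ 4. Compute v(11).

2976

v(4) = 2·6 + 2·(-4) = 4
v(5) = 2·4 + 2·4 = 16
v(6) = 2·16 + 2·6 = 44
v(7) = 2·44 + 2·4 = 96
v(8) = 2·96 + 2·16 = 224
v(9) = 2·224 + 2·44 = 536
v(10) = 2·536 + 2·96 = 1264
v(11) = 2·1264 + 2·224 = 2976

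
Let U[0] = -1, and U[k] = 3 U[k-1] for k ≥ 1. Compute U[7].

U[1] = 3*(-1) = -3
U[2] = 3*(-3) = -9
U[3] = 3*(-9) = -27
U[4] = 3*(-27) = -81
U[5] = 3*(-81) = -243
U[6] = 3*(-243) = -729
U[7] = 3*(-729) = -2187

-2187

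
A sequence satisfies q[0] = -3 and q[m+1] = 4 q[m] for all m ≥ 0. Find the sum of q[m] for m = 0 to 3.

q[1] = 4*(-3) = -12
q[2] = 4*(-12) = -48
q[3] = 4*(-48) = -192
Sum = (-3) + (-12) + (-48) + (-192) = -255

-255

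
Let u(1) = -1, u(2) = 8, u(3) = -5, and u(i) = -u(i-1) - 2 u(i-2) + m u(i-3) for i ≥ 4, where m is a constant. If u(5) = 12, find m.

-1

u(4) = -11 - m
u(5) = 21 + 9m
So 21 + 9m = 12, giving m = -1.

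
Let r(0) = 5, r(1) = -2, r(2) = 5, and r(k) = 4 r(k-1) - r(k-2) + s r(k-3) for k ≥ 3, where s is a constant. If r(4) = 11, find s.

r(3) = 22 + 5s
r(4) = 83 + 18s
So 83 + 18s = 11, giving s = -4.

-4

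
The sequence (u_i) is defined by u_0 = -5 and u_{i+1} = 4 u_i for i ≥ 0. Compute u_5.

u_1 = 4(-5) = -20
u_2 = 4(-20) = -80
u_3 = 4(-80) = -320
u_4 = 4(-320) = -1280
u_5 = 4(-1280) = -5120

-5120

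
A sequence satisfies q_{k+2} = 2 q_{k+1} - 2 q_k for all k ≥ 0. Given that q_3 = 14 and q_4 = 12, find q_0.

Rearranging, q_{k-2} = (q_k - 2 q_{k-1}) / -2.
q_2 = (12 - 2·14) / -2 = -16/-2 = 8
q_1 = (14 - 2·8) / -2 = -2/-2 = 1
q_0 = (8 - 2·1) / -2 = 6/-2 = -3

-3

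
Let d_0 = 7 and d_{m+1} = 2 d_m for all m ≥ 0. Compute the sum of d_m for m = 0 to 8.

d_1 = 2(7) = 14
d_2 = 2(14) = 28
d_3 = 2(28) = 56
d_4 = 2(56) = 112
d_5 = 2(112) = 224
d_6 = 2(224) = 448
d_7 = 2(448) = 896
d_8 = 2(896) = 1792
Sum = 7 + 14 + 28 + 56 + 112 + 224 + 448 + 896 + 1792 = 3577

3577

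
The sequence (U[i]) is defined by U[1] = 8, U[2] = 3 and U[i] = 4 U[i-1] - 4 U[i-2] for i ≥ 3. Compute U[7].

-1984

U[3] = 4*3 - 4*8 = -20
U[4] = 4*(-20) - 4*3 = -92
U[5] = 4*(-92) - 4*(-20) = -288
U[6] = 4*(-288) - 4*(-92) = -784
U[7] = 4*(-784) - 4*(-288) = -1984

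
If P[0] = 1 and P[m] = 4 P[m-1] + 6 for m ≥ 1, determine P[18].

206158430206

The fixed point is 6/(1 - 4) = -2, so P[m] + 2 = 4(P[m-1] + 2).
Hence P[m] = 3·4^m - 2.
P[18] = 3·4^{18} - 2 = 3·68719476736 - 2 = 206158430206.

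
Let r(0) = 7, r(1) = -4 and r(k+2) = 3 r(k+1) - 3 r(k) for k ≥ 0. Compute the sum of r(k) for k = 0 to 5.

r(2) = 3(-4) - 3(7) = -33
r(3) = 3(-33) - 3(-4) = -87
r(4) = 3(-87) - 3(-33) = -162
r(5) = 3(-162) - 3(-87) = -225
Sum = 7 + (-4) + (-33) + (-87) + (-162) + (-225) = -504

-504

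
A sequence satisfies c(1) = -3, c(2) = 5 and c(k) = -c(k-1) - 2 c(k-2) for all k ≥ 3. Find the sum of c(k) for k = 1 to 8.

c(3) = -5 - 2*(-3) = 1
c(4) = -1 - 2*5 = -11
c(5) = -(-11) - 2*1 = 9
c(6) = -9 - 2*(-11) = 13
c(7) = -13 - 2*9 = -31
c(8) = -(-31) - 2*13 = 5
Sum = (-3) + 5 + 1 + (-11) + 9 + 13 + (-31) + 5 = -12

-12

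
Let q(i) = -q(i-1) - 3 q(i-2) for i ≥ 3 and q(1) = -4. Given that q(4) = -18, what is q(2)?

3

Let q(2) = x.
q(3) = 12 - x
q(4) = -12 - 2x
So -12 - 2x = -18, giving x = 3.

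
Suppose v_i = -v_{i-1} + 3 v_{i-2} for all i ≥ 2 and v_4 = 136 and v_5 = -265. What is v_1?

Rearranging, v_{i-2} = (v_i + v_{i-1}) / 3.
v_3 = (-265 + 136) / 3 = -129/3 = -43
v_2 = (136 + (-43)) / 3 = 93/3 = 31
v_1 = (-43 + 31) / 3 = -12/3 = -4

-4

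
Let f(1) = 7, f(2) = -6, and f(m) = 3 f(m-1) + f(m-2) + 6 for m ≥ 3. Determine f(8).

f(3) = 3·(-6) + 7 + 6 = -5
f(4) = 3·(-5) + (-6) + 6 = -15
f(5) = 3·(-15) + (-5) + 6 = -44
f(6) = 3·(-44) + (-15) + 6 = -141
f(7) = 3·(-141) + (-44) + 6 = -461
f(8) = 3·(-461) + (-141) + 6 = -1518

-1518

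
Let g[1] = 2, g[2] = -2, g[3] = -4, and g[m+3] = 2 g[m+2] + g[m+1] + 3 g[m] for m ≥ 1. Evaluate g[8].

g[4] = 2(-4) + (-2) + 3(2) = -4
g[5] = 2(-4) + (-4) + 3(-2) = -18
g[6] = 2(-18) + (-4) + 3(-4) = -52
g[7] = 2(-52) + (-18) + 3(-4) = -134
g[8] = 2(-134) + (-52) + 3(-18) = -374

-374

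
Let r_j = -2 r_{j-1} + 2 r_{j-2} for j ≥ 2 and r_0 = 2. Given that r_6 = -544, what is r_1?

Let r_1 = y.
r_2 = 4 - 2y
r_3 = -8 + 6y
r_4 = 24 - 16y
r_5 = -64 + 44y
r_6 = 176 - 120y
So 176 - 120y = -544, giving y = 6.

6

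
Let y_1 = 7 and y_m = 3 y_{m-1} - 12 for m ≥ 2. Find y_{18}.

The fixed point is -12/(1 - 3) = 6, so y_m - 6 = 3(y_{m-1} - 6).
Hence y_m = 1·3^{m-1} + 6.
y_{18} = 1·3^{17} + 6 = 1·129140163 + 6 = 129140169.

129140169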